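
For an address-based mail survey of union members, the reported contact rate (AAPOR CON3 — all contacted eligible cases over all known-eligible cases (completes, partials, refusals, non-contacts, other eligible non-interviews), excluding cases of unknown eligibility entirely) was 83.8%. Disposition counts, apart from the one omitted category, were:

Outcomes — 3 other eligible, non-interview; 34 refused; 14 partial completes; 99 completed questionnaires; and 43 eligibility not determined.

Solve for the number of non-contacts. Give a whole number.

29

Top: 99 + 14 + 34 + 3 = 150
CON3 = 150 / D = 0.838
D = 150 / 0.838 = 179.0
Rest of base = 150
non-contacts = 179.0 − 150 ≈ 29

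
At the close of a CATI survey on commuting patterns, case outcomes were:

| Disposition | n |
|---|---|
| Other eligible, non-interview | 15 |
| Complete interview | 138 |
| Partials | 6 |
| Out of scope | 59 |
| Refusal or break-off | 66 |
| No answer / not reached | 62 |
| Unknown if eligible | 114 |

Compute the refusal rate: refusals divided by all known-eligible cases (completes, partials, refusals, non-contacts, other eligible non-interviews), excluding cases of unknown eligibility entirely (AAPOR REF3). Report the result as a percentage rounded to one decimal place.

Num = 66
Denominator = 138 + 6 + 66 + 62 + 15 = 287
REF3 = 66 / 287 = 0.2300

23.0%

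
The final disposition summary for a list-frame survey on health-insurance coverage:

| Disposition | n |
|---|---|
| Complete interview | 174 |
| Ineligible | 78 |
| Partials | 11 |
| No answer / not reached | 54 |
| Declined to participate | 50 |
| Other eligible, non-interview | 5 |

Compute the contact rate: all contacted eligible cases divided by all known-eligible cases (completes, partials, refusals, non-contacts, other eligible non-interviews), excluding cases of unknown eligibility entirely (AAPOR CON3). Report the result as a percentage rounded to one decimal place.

81.6%

Numerator: 174 + 11 + 50 + 5 = 240
Denominator: 174 + 11 + 50 + 54 + 5 = 294
CON3 = 240 / 294 = 0.8163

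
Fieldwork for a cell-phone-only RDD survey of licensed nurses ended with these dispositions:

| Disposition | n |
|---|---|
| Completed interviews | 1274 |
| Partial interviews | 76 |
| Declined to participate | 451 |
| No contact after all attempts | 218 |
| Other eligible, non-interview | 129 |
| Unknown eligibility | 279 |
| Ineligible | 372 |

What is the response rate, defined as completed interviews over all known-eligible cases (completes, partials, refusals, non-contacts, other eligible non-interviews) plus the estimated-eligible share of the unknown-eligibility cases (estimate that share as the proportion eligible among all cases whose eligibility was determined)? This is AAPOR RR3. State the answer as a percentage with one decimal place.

Numerator = 1274
Determined eligible = 1274 + 76 + 451 + 218 + 129 = 2148
e = 2148 / (2148 + 372) = 2148 / 2520 = 0.8524
e × U = 0.8524 × 279 = 237.82
Base = 2148 + 237.82 = 2385.82
RR3 = 1274 / 2385.82 = 0.5340

53.4%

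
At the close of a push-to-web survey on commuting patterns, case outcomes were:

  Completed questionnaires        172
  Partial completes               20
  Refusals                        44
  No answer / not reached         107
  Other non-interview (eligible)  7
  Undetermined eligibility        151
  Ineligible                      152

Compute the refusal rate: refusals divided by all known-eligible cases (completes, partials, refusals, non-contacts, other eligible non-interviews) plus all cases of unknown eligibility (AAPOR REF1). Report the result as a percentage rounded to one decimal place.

8.8%

Numerator → 44
Base → 172 + 20 + 44 + 107 + 7 + 151 = 501
REF1 = 44 / 501 = 0.0878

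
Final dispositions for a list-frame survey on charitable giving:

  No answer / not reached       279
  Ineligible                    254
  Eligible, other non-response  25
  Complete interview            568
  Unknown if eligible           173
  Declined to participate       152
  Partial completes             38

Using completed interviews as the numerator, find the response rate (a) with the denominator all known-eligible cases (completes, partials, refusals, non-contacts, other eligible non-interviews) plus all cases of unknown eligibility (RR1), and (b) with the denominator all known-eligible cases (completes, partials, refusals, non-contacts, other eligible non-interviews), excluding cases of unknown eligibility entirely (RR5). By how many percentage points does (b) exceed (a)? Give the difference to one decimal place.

Top: 568
Denom: 568 + 38 + 152 + 279 + 25 + 173 = 1235
RR1 = 568 / 1235 = 0.4599
Denom: 568 + 38 + 152 + 279 + 25 = 1062
RR5 = 568 / 1062 = 0.5348
Difference = 53.48 − 45.99 = 7.49 percentage points

7.5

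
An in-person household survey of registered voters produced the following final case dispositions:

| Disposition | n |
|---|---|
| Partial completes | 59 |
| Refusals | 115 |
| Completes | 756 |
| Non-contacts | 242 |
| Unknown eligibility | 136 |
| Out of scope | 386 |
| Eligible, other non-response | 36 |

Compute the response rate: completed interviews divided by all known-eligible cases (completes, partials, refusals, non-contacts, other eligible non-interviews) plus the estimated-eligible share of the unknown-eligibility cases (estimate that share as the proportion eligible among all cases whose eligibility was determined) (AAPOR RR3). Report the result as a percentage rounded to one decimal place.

57.7%

Top: 756
Known eligible: 756 + 59 + 115 + 242 + 36 = 1208
e = 1208 / (1208 + 386) = 1208 / 1594 = 0.7578
Estimated eligible among unknowns: 0.7578 × 136 = 103.06
Base: 1208 + 103.06 = 1311.06
RR3 = 756 / 1311.06 = 0.5766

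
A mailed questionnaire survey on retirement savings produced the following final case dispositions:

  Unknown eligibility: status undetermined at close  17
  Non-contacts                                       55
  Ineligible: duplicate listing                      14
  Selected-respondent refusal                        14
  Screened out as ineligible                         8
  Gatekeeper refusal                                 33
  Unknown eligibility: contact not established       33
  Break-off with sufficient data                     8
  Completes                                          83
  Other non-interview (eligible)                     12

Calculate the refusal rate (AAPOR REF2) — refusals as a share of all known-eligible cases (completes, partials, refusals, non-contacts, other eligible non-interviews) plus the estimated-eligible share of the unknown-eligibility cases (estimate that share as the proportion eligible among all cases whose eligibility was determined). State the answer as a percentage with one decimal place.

18.8%

Refusal or break-off = 33 + 14 = 47
Undetermined eligibility = 33 + 17 = 50
Ineligible = 8 + 14 = 22
Num = 47
Eligible (known) = 83 + 8 + 47 + 55 + 12 = 205
e = 205 / (205 + 22) = 205 / 227 = 0.9031
Eligible share of unknowns = 0.9031 × 50 = 45.16
Denom = 205 + 45.16 = 250.16
REF2 = 47 / 250.16 = 0.1879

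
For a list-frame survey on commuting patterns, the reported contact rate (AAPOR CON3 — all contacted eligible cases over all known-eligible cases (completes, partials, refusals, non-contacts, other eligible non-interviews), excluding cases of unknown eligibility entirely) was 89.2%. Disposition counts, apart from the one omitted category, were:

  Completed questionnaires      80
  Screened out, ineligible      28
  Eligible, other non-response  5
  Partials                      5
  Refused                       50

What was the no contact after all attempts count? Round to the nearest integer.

Num: 80 + 5 + 50 + 5 = 140
CON3 = 140 / D = 0.892
D = 140 / 0.892 = 157.0
Other denominator terms total 140
no contact after all attempts = 157.0 − 140 ≈ 17

17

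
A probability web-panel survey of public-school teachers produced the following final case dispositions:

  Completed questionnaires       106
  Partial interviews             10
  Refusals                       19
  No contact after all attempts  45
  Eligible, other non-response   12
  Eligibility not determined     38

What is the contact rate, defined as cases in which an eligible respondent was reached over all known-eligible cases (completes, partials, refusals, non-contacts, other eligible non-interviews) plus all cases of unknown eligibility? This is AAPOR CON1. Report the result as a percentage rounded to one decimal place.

Numerator = 106 + 10 + 19 + 12 = 147
Denominator = 106 + 10 + 19 + 45 + 12 + 38 = 230
CON1 = 147 / 230 = 0.6391

63.9%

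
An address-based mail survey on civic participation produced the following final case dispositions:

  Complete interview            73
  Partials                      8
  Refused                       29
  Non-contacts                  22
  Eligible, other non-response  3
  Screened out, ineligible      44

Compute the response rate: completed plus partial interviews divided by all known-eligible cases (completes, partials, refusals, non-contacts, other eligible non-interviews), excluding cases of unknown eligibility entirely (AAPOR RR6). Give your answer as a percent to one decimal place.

Top: 73 + 8 = 81
Denominator: 73 + 8 + 29 + 22 + 3 = 135
RR6 = 81 / 135 = 0.6000

60.0%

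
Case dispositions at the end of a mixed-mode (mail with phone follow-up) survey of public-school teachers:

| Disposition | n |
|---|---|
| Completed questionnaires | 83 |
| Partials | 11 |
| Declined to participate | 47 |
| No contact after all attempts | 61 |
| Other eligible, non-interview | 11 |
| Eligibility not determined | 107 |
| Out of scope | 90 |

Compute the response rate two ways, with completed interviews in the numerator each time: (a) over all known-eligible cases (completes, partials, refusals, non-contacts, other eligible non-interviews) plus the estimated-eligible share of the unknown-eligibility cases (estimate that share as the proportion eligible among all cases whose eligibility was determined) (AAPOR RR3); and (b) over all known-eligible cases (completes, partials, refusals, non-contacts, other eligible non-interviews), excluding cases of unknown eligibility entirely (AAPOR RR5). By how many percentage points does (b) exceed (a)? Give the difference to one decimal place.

10.2

Top → 83
Determined eligible → 83 + 11 + 47 + 61 + 11 = 213
e = 213 / (213 + 90) = 213 / 303 = 0.7030
Estimated eligible among unknowns → 0.7030 × 107 = 75.22
Denominator → 213 + 75.22 = 288.22
RR3 = 83 / 288.22 = 0.2880
Denominator → 83 + 11 + 47 + 61 + 11 = 213
RR5 = 83 / 213 = 0.3897
Difference = 38.97 − 28.80 = 10.17 percentage points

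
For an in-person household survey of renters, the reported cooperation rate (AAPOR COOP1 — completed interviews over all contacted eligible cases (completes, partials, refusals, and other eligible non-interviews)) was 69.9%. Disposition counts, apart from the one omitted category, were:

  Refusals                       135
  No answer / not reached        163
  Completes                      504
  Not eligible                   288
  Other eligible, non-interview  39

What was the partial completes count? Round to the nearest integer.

43

COOP1 = 504 / D = 0.699
D = 504 / 0.699 = 721.0
Other denominator terms total 678
partial completes = 721.0 − 678 ≈ 43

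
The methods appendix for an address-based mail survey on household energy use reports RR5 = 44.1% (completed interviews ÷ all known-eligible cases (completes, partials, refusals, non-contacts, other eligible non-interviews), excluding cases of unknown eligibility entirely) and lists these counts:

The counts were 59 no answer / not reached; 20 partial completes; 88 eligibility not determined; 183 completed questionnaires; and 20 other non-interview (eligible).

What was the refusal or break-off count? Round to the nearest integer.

133

RR5 = 183 / D = 0.441
D = 183 / 0.441 = 415.0
Rest of base = 282
refusal or break-off = 415.0 − 282 ≈ 133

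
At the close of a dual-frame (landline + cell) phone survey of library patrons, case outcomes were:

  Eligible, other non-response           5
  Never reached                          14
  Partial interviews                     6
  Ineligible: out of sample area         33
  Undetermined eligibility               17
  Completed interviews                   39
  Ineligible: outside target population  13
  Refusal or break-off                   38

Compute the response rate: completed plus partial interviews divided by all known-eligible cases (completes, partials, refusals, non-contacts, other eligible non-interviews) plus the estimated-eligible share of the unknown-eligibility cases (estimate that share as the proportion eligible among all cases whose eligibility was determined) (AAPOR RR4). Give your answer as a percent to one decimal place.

Out of scope = 13 + 33 = 46
Top → 39 + 6 = 45
Eligible (known) → 39 + 6 + 38 + 14 + 5 = 102
e = 102 / (102 + 46) = 102 / 148 = 0.6892
Estimated eligible among unknowns → 0.6892 × 17 = 11.72
Base → 102 + 11.72 = 113.72
RR4 = 45 / 113.72 = 0.3957

39.6%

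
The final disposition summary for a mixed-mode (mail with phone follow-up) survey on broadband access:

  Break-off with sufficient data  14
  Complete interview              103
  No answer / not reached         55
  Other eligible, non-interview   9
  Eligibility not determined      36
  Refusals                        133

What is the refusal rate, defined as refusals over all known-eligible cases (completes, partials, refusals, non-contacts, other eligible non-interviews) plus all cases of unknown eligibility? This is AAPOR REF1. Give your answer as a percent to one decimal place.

38.0%

Top = 133
Denominator = 103 + 14 + 133 + 55 + 9 + 36 = 350
REF1 = 133 / 350 = 0.3800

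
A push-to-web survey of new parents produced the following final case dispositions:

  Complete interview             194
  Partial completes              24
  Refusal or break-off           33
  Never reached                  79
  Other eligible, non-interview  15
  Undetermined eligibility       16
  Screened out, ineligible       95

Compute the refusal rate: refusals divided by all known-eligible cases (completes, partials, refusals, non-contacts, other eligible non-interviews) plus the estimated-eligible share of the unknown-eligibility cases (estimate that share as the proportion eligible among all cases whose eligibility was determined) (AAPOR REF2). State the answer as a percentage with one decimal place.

9.2%

Numerator → 33
Determined eligible → 194 + 24 + 33 + 79 + 15 = 345
e = 345 / (345 + 95) = 345 / 440 = 0.7841
Eligible share of unknowns → 0.7841 × 16 = 12.55
Base → 345 + 12.55 = 357.55
REF2 = 33 / 357.55 = 0.0923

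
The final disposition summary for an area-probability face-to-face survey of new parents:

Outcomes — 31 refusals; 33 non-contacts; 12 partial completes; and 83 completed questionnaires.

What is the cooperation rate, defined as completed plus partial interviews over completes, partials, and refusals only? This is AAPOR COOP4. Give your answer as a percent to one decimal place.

Num = 83 + 12 = 95
Denom = 83 + 12 + 31 = 126
COOP4 = 95 / 126 = 0.7540

75.4%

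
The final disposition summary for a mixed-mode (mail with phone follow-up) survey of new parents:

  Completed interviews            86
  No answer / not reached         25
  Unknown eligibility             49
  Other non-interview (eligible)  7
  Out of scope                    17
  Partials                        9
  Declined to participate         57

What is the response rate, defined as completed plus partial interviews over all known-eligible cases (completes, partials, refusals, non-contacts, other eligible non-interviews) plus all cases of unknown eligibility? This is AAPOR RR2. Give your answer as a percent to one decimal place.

40.8%

Num → 86 + 9 = 95
Denom → 86 + 9 + 57 + 25 + 7 + 49 = 233
RR2 = 95 / 233 = 0.4077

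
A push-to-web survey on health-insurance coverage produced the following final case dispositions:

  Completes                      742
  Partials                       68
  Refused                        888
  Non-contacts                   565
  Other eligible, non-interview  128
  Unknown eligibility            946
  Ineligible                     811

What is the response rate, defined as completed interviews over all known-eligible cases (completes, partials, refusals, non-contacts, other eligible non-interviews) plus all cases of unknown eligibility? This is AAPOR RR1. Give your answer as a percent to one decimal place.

22.2%

Top = 742
Base = 742 + 68 + 888 + 565 + 128 + 946 = 3337
RR1 = 742 / 3337 = 0.2224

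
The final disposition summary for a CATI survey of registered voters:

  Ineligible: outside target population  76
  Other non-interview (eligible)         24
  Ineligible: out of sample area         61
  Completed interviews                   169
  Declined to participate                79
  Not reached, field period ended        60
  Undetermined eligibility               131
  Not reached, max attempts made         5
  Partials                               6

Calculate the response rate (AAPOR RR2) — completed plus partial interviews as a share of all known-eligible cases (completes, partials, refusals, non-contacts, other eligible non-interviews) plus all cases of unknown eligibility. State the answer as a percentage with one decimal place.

36.9%

Non-contacts = 60 + 5 = 65
Ineligible = 76 + 61 = 137
Num → 169 + 6 = 175
Base → 169 + 6 + 79 + 65 + 24 + 131 = 474
RR2 = 175 / 474 = 0.3692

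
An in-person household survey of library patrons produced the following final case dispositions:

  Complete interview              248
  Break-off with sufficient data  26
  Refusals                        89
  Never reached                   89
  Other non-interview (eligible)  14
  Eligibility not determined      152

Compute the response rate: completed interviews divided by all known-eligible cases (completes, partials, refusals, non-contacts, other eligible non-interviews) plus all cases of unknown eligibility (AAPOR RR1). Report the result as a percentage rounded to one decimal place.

40.1%

Num: 248
Denom: 248 + 26 + 89 + 89 + 14 + 152 = 618
RR1 = 248 / 618 = 0.4013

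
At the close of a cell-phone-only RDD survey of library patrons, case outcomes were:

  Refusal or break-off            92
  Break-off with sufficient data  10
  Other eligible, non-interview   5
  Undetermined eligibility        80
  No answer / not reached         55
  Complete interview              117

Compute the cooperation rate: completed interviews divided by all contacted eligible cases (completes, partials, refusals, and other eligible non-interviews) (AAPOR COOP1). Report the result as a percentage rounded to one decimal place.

52.2%

Top → 117
Denominator → 117 + 10 + 92 + 5 = 224
COOP1 = 117 / 224 = 0.5223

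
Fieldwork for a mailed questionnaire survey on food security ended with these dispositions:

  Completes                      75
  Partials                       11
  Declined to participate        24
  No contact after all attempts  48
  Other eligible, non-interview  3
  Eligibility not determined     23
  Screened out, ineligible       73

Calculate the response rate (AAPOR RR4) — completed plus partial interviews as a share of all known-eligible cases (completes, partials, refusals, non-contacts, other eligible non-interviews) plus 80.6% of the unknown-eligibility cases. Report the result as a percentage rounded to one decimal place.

47.9%

Top = 75 + 11 = 86
Determined eligible = 75 + 11 + 24 + 48 + 3 = 161
Estimated eligible among unknowns = 0.8060 × 23 = 18.54
Denom = 161 + 18.54 = 179.54
RR4 = 86 / 179.54 = 0.4790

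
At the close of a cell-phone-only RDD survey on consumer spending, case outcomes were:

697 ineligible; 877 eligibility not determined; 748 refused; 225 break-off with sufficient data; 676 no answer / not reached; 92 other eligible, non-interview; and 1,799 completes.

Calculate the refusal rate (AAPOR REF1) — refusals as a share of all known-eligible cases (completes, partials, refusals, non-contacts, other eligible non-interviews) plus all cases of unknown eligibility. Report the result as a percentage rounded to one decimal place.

Numerator = 748
Denom = 1799 + 225 + 748 + 676 + 92 + 877 = 4417
REF1 = 748 / 4417 = 0.1693

16.9%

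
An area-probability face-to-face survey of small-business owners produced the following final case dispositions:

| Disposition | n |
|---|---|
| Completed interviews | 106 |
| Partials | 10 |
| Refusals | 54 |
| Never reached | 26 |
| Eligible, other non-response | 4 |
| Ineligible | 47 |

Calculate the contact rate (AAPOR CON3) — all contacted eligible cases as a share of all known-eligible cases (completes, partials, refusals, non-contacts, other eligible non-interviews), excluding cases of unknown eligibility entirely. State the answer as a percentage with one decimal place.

87.0%

Numerator → 106 + 10 + 54 + 4 = 174
Denominator → 106 + 10 + 54 + 26 + 4 = 200
CON3 = 174 / 200 = 0.8700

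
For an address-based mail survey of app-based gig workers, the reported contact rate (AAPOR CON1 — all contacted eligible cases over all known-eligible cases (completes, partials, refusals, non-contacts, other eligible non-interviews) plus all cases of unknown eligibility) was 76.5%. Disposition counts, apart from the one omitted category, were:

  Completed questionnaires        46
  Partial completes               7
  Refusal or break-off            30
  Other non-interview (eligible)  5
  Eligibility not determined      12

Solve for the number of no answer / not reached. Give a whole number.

Num = 46 + 7 + 30 + 5 = 88
CON1 = 88 / D = 0.765
D = 88 / 0.765 = 115.0
Other denominator terms total 100
no answer / not reached = 115.0 − 100 ≈ 15

15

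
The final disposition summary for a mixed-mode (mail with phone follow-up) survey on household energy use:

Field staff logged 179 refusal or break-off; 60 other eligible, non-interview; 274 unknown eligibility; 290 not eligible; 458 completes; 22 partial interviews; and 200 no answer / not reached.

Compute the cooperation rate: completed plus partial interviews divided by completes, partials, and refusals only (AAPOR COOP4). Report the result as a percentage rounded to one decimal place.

72.8%

Numerator: 458 + 22 = 480
Denom: 458 + 22 + 179 = 659
COOP4 = 480 / 659 = 0.7284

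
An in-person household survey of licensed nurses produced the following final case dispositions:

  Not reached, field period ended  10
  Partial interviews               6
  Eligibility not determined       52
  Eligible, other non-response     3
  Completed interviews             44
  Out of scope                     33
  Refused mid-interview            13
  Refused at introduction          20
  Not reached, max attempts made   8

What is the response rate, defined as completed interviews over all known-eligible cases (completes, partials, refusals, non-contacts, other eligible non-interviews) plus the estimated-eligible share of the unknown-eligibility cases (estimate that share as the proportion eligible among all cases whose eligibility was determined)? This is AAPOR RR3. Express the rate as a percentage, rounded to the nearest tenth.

Refusals = 20 + 13 = 33
Non-contacts = 10 + 8 = 18
Numerator → 44
Known eligible → 44 + 6 + 33 + 18 + 3 = 104
e = 104 / (104 + 33) = 104 / 137 = 0.7591
Eligible share of unknowns → 0.7591 × 52 = 39.47
Base → 104 + 39.47 = 143.47
RR3 = 44 / 143.47 = 0.3067

30.7%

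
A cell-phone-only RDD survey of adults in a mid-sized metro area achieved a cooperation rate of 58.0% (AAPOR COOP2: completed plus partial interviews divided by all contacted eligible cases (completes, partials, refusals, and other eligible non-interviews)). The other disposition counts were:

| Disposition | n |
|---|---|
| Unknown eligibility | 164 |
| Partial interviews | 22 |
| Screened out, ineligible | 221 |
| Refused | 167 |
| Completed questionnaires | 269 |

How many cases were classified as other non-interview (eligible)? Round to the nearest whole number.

44

Numerator = 269 + 22 = 291
COOP2 = 291 / D = 0.580
D = 291 / 0.580 = 501.7
Other denominator terms total 458
other non-interview (eligible) = 501.7 − 458 ≈ 44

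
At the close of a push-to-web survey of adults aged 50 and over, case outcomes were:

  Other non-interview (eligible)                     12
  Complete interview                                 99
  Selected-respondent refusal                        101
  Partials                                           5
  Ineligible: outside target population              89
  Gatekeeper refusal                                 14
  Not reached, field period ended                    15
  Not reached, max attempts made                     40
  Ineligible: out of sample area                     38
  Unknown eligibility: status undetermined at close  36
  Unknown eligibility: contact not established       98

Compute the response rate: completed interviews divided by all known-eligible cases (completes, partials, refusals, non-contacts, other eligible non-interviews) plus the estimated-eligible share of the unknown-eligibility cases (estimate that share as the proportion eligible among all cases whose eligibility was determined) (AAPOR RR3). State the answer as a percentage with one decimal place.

26.1%

Refusal or break-off = 14 + 101 = 115
No contact after all attempts = 15 + 40 = 55
Unknown if eligible = 98 + 36 = 134
Ineligible = 89 + 38 = 127
Top = 99
Eligible (known) = 99 + 5 + 115 + 55 + 12 = 286
e = 286 / (286 + 127) = 286 / 413 = 0.6925
Eligible share of unknowns = 0.6925 × 134 = 92.80
Base = 286 + 92.80 = 378.80
RR3 = 99 / 378.80 = 0.2614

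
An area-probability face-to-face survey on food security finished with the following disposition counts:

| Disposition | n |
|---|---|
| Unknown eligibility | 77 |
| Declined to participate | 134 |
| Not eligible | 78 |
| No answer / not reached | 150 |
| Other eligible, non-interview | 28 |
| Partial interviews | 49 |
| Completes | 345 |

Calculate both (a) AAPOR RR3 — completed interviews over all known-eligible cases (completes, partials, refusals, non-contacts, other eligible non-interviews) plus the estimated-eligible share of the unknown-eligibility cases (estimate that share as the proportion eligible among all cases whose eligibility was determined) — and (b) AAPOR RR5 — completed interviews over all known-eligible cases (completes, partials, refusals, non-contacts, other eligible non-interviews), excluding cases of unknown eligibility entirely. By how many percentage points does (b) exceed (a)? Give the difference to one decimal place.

4.4

Top: 345
Known eligible: 345 + 49 + 134 + 150 + 28 = 706
e = 706 / (706 + 78) = 706 / 784 = 0.9005
Estimated eligible among unknowns: 0.9005 × 77 = 69.34
Denominator: 706 + 69.34 = 775.34
RR3 = 345 / 775.34 = 0.4450
Denominator: 345 + 49 + 134 + 150 + 28 = 706
RR5 = 345 / 706 = 0.4887
Difference = 48.87 − 44.50 = 4.37 percentage points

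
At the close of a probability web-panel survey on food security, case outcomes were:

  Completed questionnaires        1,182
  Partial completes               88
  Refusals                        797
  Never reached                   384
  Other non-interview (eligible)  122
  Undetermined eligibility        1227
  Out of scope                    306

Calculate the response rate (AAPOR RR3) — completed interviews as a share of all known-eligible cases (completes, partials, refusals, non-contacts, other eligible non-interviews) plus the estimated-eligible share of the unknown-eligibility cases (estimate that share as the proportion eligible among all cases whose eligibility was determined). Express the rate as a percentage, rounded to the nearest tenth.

Numerator = 1182
Determined eligible = 1182 + 88 + 797 + 384 + 122 = 2573
e = 2573 / (2573 + 306) = 2573 / 2879 = 0.8937
e × U = 0.8937 × 1227 = 1096.57
Denom = 2573 + 1096.57 = 3669.57
RR3 = 1182 / 3669.57 = 0.3221

32.2%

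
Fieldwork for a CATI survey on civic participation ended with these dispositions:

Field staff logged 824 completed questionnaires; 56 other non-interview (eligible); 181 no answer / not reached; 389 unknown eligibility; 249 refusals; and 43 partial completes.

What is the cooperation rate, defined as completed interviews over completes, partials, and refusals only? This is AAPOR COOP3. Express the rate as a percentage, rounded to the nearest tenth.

73.8%

Top → 824
Base → 824 + 43 + 249 = 1116
COOP3 = 824 / 1116 = 0.7384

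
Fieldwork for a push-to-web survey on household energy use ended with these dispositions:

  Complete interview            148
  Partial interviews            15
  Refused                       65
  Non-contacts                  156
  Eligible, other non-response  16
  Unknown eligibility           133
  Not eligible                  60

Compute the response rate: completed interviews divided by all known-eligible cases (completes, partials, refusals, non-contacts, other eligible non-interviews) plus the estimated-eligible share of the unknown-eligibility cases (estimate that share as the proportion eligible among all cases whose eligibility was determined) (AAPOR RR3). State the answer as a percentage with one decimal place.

Top: 148
Determined eligible: 148 + 15 + 65 + 156 + 16 = 400
e = 400 / (400 + 60) = 400 / 460 = 0.8696
Eligible share of unknowns: 0.8696 × 133 = 115.66
Base: 400 + 115.66 = 515.66
RR3 = 148 / 515.66 = 0.2870

28.7%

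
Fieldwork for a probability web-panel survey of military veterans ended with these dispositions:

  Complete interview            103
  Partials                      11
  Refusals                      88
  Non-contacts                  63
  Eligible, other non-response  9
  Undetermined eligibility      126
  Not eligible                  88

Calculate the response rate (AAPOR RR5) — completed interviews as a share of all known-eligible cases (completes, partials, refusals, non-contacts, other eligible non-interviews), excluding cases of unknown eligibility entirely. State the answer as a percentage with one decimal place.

Num → 103
Base → 103 + 11 + 88 + 63 + 9 = 274
RR5 = 103 / 274 = 0.3759

37.6%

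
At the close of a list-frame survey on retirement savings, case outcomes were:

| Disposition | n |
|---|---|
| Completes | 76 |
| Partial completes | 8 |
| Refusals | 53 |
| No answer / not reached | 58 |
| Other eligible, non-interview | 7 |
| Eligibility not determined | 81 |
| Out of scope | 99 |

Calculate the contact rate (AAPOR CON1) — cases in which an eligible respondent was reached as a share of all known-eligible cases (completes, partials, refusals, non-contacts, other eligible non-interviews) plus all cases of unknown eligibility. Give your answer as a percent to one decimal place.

50.9%

Top: 76 + 8 + 53 + 7 = 144
Base: 76 + 8 + 53 + 58 + 7 + 81 = 283
CON1 = 144 / 283 = 0.5088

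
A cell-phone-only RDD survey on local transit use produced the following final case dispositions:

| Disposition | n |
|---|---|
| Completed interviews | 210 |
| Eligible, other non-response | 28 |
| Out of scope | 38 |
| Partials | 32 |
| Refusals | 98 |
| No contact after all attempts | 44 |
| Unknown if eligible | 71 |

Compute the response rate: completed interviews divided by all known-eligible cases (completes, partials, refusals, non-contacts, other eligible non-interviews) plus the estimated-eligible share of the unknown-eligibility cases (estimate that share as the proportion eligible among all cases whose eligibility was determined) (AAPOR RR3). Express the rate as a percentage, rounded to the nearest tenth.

44.0%

Num → 210
Eligible (known) → 210 + 32 + 98 + 44 + 28 = 412
e = 412 / (412 + 38) = 412 / 450 = 0.9156
e × U → 0.9156 × 71 = 65.01
Denom → 412 + 65.01 = 477.01
RR3 = 210 / 477.01 = 0.4402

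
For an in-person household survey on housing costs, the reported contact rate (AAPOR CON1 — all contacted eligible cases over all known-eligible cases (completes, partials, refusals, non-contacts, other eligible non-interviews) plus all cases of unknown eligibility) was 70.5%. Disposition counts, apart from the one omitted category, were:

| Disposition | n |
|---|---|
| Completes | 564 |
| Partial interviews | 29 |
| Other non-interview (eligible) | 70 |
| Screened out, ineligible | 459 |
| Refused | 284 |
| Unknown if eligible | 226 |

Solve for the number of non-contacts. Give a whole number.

170

Top: 564 + 29 + 284 + 70 = 947
CON1 = 947 / D = 0.705
D = 947 / 0.705 = 1343.3
Remaining denominator categories sum to 1173
non-contacts = 1343.3 − 1173 ≈ 170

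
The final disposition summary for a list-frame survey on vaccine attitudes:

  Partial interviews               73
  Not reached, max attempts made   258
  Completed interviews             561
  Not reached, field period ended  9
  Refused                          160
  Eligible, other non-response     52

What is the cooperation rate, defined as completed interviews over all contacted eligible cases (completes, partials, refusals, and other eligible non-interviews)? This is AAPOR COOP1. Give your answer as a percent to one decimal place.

No contact after all attempts = 9 + 258 = 267
Numerator → 561
Denom → 561 + 73 + 160 + 52 = 846
COOP1 = 561 / 846 = 0.6631

66.3%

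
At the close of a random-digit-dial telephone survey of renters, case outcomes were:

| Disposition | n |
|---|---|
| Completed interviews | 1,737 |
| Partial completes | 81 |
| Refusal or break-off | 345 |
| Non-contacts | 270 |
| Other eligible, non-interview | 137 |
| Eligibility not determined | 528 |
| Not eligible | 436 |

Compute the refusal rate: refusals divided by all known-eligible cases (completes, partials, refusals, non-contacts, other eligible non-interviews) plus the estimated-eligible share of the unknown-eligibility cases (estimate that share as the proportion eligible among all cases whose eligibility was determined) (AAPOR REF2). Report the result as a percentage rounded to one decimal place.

Top: 345
Determined eligible: 1737 + 81 + 345 + 270 + 137 = 2570
e = 2570 / (2570 + 436) = 2570 / 3006 = 0.8550
Estimated eligible among unknowns: 0.8550 × 528 = 451.44
Base: 2570 + 451.44 = 3021.44
REF2 = 345 / 3021.44 = 0.1142

11.4%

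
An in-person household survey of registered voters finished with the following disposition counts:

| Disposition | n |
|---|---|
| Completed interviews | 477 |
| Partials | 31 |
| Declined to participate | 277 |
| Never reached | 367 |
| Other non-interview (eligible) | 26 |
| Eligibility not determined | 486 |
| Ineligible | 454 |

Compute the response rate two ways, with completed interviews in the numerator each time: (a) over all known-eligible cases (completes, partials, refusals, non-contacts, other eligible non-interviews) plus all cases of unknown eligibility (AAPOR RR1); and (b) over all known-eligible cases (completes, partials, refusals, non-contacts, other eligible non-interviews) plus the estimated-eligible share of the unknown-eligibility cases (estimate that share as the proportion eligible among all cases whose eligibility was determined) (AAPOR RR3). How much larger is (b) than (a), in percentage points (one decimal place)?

2.5

Top = 477
Denom = 477 + 31 + 277 + 367 + 26 + 486 = 1664
RR1 = 477 / 1664 = 0.2867
Eligible (known) = 477 + 31 + 277 + 367 + 26 = 1178
e = 1178 / (1178 + 454) = 1178 / 1632 = 0.7218
e × U = 0.7218 × 486 = 350.79
Denom = 1178 + 350.79 = 1528.79
RR3 = 477 / 1528.79 = 0.3120
Difference = 31.20 − 28.67 = 2.53 percentage points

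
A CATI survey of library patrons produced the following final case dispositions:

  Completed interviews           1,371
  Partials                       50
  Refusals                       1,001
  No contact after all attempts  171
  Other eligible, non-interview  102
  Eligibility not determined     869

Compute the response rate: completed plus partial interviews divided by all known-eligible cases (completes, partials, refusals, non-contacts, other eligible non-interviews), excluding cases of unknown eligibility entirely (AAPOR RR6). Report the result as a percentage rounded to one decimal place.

Top → 1371 + 50 = 1421
Denominator → 1371 + 50 + 1001 + 171 + 102 = 2695
RR6 = 1421 / 2695 = 0.5273

52.7%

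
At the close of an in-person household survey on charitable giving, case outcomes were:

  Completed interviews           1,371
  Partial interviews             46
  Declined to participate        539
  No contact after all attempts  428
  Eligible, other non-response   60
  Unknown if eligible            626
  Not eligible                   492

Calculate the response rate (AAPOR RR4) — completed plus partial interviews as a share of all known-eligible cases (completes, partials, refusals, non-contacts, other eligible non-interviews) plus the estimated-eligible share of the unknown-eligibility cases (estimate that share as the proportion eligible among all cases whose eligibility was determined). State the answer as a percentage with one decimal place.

Top → 1371 + 46 = 1417
Eligible (known) → 1371 + 46 + 539 + 428 + 60 = 2444
e = 2444 / (2444 + 492) = 2444 / 2936 = 0.8324
Estimated eligible among unknowns → 0.8324 × 626 = 521.08
Denominator → 2444 + 521.08 = 2965.08
RR4 = 1417 / 2965.08 = 0.4779

47.8%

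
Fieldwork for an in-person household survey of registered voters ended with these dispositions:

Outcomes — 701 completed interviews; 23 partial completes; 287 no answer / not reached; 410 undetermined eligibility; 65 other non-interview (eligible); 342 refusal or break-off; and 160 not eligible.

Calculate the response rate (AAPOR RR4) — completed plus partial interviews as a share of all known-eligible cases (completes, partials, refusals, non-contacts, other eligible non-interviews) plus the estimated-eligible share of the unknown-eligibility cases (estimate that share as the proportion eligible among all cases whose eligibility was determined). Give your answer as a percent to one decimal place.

40.5%

Numerator → 701 + 23 = 724
Known eligible → 701 + 23 + 342 + 287 + 65 = 1418
e = 1418 / (1418 + 160) = 1418 / 1578 = 0.8986
Eligible share of unknowns → 0.8986 × 410 = 368.43
Denominator → 1418 + 368.43 = 1786.43
RR4 = 724 / 1786.43 = 0.4053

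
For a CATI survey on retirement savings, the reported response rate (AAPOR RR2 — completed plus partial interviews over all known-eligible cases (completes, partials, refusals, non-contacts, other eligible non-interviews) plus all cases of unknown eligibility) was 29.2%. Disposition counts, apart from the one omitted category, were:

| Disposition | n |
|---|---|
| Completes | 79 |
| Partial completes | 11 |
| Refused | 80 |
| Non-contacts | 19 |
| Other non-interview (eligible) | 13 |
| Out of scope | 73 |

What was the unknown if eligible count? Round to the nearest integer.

106

Numerator → 79 + 11 = 90
RR2 = 90 / D = 0.292
D = 90 / 0.292 = 308.2
Other denominator terms total 202
unknown if eligible = 308.2 − 202 ≈ 106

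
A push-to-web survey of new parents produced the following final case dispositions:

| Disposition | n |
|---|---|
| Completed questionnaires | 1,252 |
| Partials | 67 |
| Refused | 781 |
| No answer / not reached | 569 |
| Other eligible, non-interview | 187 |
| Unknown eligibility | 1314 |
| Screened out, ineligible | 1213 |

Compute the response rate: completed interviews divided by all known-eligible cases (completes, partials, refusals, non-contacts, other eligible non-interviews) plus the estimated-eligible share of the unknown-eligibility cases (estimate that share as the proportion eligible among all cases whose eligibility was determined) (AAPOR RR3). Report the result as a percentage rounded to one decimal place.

Numerator → 1252
Eligible (known) → 1252 + 67 + 781 + 569 + 187 = 2856
e = 2856 / (2856 + 1213) = 2856 / 4069 = 0.7019
Estimated eligible among unknowns → 0.7019 × 1314 = 922.30
Denom → 2856 + 922.30 = 3778.30
RR3 = 1252 / 3778.30 = 0.3314

33.1%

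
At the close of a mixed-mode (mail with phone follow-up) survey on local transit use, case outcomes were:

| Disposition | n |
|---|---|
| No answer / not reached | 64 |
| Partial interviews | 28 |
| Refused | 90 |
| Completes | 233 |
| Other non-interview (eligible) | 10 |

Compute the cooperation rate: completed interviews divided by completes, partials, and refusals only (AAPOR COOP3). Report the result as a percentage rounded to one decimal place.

Top = 233
Denom = 233 + 28 + 90 = 351
COOP3 = 233 / 351 = 0.6638

66.4%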